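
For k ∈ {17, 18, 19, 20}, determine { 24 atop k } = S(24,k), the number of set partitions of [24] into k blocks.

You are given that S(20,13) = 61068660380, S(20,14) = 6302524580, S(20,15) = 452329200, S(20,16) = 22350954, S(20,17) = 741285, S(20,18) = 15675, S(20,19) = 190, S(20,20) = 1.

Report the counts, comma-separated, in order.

1610949936915, 92484925445, 3880739170, 116972779

r21: T_21,14=14×6302524580+61068660380=149304004500; T_21,15=15×452329200+6302524580=13087462580; T_21,16=16×22350954+452329200=809944464; T_21,17=17×741285+22350954=34952799; T_21,18=18×15675+741285=1023435; T_21,19=19×190+15675=19285; T_21,20=20×1+190=210
r22: T_22,15=15×13087462580+149304004500=345615943200; T_22,16=16×809944464+13087462580=26046574004; T_22,17=17×34952799+809944464=1404142047; T_22,18=18×1023435+34952799=53374629; T_22,19=19×19285+1023435=1389850; T_22,20=20×210+19285=23485
r23: T_23,16=16×26046574004+345615943200=762361127264; T_23,17=17×1404142047+26046574004=49916988803; T_23,18=18×53374629+1404142047=2364885369; T_23,19=19×1389850+53374629=79781779; T_23,20=20×23485+1389850=1859550
r24: T_24,17=17×49916988803+762361127264=1610949936915; T_24,18=18×2364885369+49916988803=92484925445; T_24,19=19×79781779+2364885369=3880739170; T_24,20=20×1859550+79781779=116972779
Read S(24,17) = 1610949936915, S(24,18) = 92484925445, S(24,19) = 3880739170, S(24,20) = 116972779.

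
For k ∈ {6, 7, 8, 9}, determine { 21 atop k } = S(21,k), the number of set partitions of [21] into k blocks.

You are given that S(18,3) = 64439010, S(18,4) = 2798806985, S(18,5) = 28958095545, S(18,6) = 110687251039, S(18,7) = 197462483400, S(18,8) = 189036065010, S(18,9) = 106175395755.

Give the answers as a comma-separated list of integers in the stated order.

@19  (19,4):2798806985·4+64439010→11259666950, (19,5):28958095545·5+2798806985→147589284710, (19,6):110687251039·6+28958095545→693081601779, (19,7):197462483400·7+110687251039→1492924634839, (19,8):189036065010·8+197462483400→1709751003480, (19,9):106175395755·9+189036065010→1144614626805
@20  (20,5):147589284710·5+11259666950→749206090500, (20,6):693081601779·6+147589284710→4306078895384, (20,7):1492924634839·7+693081601779→11143554045652, (20,8):1709751003480·8+1492924634839→15170932662679, (20,9):1144614626805·9+1709751003480→12011282644725
@21  (21,6):4306078895384·6+749206090500→26585679462804, (21,7):11143554045652·7+4306078895384→82310957214948, (21,8):15170932662679·8+11143554045652→132511015347084, (21,9):12011282644725·9+15170932662679→123272476465204
Read S(21,6) = 26585679462804, S(21,7) = 82310957214948, S(21,8) = 132511015347084, S(21,9) = 123272476465204.

26585679462804, 82310957214948, 132511015347084, 123272476465204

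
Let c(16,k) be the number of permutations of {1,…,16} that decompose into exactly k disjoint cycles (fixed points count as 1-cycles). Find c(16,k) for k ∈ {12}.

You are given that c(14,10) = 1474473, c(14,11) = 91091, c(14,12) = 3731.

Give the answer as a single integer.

4899622

[15] T[15,11]:14*91091+1474473=2749747 · T[15,12]:14*3731+91091=143325
[16] T[16,12]:15*143325+2749747=4899622
Read c(16,12) = 4899622.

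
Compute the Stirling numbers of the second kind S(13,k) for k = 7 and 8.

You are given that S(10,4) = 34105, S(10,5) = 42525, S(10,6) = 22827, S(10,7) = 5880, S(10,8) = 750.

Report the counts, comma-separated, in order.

5715424, 1899612

@11  (11,5):42525·5+34105→246730, (11,6):22827·6+42525→179487, (11,7):5880·7+22827→63987, (11,8):750·8+5880→11880
@12  (12,6):179487·6+246730→1323652, (12,7):63987·7+179487→627396, (12,8):11880·8+63987→159027
@13  (13,7):627396·7+1323652→5715424, (13,8):159027·8+627396→1899612
Read S(13,7) = 5715424, S(13,8) = 1899612.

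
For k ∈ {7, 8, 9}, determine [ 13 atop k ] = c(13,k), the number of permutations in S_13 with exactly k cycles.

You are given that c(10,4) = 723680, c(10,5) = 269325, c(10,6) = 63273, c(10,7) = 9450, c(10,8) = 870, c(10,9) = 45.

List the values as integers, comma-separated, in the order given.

44990231, 6926634, 749463

[11] T[11,5]:10*269325+723680=3416930 · T[11,6]:10*63273+269325=902055 · T[11,7]:10*9450+63273=157773 · T[11,8]:10*870+9450=18150 · T[11,9]:10*45+870=1320
[12] T[12,6]:11*902055+3416930=13339535 · T[12,7]:11*157773+902055=2637558 · T[12,8]:11*18150+157773=357423 · T[12,9]:11*1320+18150=32670
[13] T[13,7]:12*2637558+13339535=44990231 · T[13,8]:12*357423+2637558=6926634 · T[13,9]:12*32670+357423=749463
Read c(13,7) = 44990231, c(13,8) = 6926634, c(13,9) = 749463.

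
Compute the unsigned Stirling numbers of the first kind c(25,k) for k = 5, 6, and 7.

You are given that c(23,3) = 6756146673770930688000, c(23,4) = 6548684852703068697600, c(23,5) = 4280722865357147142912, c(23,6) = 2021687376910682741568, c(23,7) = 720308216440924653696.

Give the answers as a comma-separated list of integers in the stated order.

@24  (24,4):6548684852703068697600·23+6756146673770930688000→157375898285941510732800, (24,5):4280722865357147142912·23+6548684852703068697600→105005310755917452984576, (24,6):2021687376910682741568·23+4280722865357147142912→50779532534302850198976, (24,7):720308216440924653696·23+2021687376910682741568→18588776355051949776576
@25  (25,5):105005310755917452984576·24+157375898285941510732800→2677503356427960382362624, (25,6):50779532534302850198976·24+105005310755917452984576→1323714091579185857760000, (25,7):18588776355051949776576·24+50779532534302850198976→496910165055549644836800
Read c(25,5) = 2677503356427960382362624, c(25,6) = 1323714091579185857760000, c(25,7) = 496910165055549644836800.

2677503356427960382362624, 1323714091579185857760000, 496910165055549644836800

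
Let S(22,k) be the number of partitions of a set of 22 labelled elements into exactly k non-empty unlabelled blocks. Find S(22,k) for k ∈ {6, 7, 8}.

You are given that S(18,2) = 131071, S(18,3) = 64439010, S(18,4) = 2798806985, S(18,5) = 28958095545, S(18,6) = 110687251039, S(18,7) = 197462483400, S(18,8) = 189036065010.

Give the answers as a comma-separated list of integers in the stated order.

@19  (19,3):64439010·3+131071→193448101, (19,4):2798806985·4+64439010→11259666950, (19,5):28958095545·5+2798806985→147589284710, (19,6):110687251039·6+28958095545→693081601779, (19,7):197462483400·7+110687251039→1492924634839, (19,8):189036065010·8+197462483400→1709751003480
@20  (20,4):11259666950·4+193448101→45232115901, (20,5):147589284710·5+11259666950→749206090500, (20,6):693081601779·6+147589284710→4306078895384, (20,7):1492924634839·7+693081601779→11143554045652, (20,8):1709751003480·8+1492924634839→15170932662679
@21  (21,5):749206090500·5+45232115901→3791262568401, (21,6):4306078895384·6+749206090500→26585679462804, (21,7):11143554045652·7+4306078895384→82310957214948, (21,8):15170932662679·8+11143554045652→132511015347084
@22  (22,6):26585679462804·6+3791262568401→163305339345225, (22,7):82310957214948·7+26585679462804→602762379967440, (22,8):132511015347084·8+82310957214948→1142399079991620
Read S(22,6) = 163305339345225, S(22,7) = 602762379967440, S(22,8) = 1142399079991620.

163305339345225, 602762379967440, 1142399079991620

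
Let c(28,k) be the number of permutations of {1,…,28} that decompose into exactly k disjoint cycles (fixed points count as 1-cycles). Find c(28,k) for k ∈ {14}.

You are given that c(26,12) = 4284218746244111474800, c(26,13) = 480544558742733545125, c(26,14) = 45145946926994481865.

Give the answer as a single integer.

61445535102359115635655

[27] T[27,13]:26*480544558742733545125+4284218746244111474800=16778377273555183648050 · T[27,14]:26*45145946926994481865+480544558742733545125=1654339178844590073615
[28] T[28,14]:27*1654339178844590073615+16778377273555183648050=61445535102359115635655
Read c(28,14) = 61445535102359115635655.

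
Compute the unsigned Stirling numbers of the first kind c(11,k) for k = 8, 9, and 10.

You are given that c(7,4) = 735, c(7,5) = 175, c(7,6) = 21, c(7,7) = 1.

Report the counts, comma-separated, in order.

r8: T_8,5=7×175+735=1960; T_8,6=7×21+175=322; T_8,7=7×1+21=28; T_8,8=7×0+1=1
r9: T_9,6=8×322+1960=4536; T_9,7=8×28+322=546; T_9,8=8×1+28=36; T_9,9=8×0+1=1
r10: T_10,7=9×546+4536=9450; T_10,8=9×36+546=870; T_10,9=9×1+36=45; T_10,10=9×0+1=1
r11: T_11,8=10×870+9450=18150; T_11,9=10×45+870=1320; T_11,10=10×1+45=55
Read c(11,8) = 18150, c(11,9) = 1320, c(11,10) = 55.

18150, 1320, 55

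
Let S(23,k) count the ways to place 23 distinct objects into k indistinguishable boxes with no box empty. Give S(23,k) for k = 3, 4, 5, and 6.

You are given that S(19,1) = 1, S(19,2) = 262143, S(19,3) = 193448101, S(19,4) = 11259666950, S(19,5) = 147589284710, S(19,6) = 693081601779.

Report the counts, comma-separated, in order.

15686335501, 2916342574750, 96416888184100, 998969857983405

[20] T[20,1]:1*1+0=1 · T[20,2]:2*262143+1=524287 · T[20,3]:3*193448101+262143=580606446 · T[20,4]:4*11259666950+193448101=45232115901 · T[20,5]:5*147589284710+11259666950=749206090500 · T[20,6]:6*693081601779+147589284710=4306078895384
[21] T[21,1]:1*1+0=1 · T[21,2]:2*524287+1=1048575 · T[21,3]:3*580606446+524287=1742343625 · T[21,4]:4*45232115901+580606446=181509070050 · T[21,5]:5*749206090500+45232115901=3791262568401 · T[21,6]:6*4306078895384+749206090500=26585679462804
[22] T[22,2]:2*1048575+1=2097151 · T[22,3]:3*1742343625+1048575=5228079450 · T[22,4]:4*181509070050+1742343625=727778623825 · T[22,5]:5*3791262568401+181509070050=19137821912055 · T[22,6]:6*26585679462804+3791262568401=163305339345225
[23] T[23,3]:3*5228079450+2097151=15686335501 · T[23,4]:4*727778623825+5228079450=2916342574750 · T[23,5]:5*19137821912055+727778623825=96416888184100 · T[23,6]:6*163305339345225+19137821912055=998969857983405
Read S(23,3) = 15686335501, S(23,4) = 2916342574750, S(23,5) = 96416888184100, S(23,6) = 998969857983405.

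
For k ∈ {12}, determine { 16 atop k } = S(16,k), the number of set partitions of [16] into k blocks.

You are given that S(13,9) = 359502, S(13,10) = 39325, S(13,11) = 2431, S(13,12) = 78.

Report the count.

row 14: T[14][10]=10·39325+359502=752752  T[14][11]=11·2431+39325=66066  T[14][12]=12·78+2431=3367
row 15: T[15][11]=11·66066+752752=1479478  T[15][12]=12·3367+66066=106470
row 16: T[16][12]=12·106470+1479478=2757118
Read S(16,12) = 2757118.

2757118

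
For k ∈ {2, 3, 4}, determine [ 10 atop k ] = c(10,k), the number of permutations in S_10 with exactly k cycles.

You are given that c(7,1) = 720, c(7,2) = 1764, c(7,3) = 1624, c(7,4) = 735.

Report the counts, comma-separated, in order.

1026576, 1172700, 723680

row 8: T[8][1]=7·720+0=5040  T[8][2]=7·1764+720=13068  T[8][3]=7·1624+1764=13132  T[8][4]=7·735+1624=6769
row 9: T[9][1]=8·5040+0=40320  T[9][2]=8·13068+5040=109584  T[9][3]=8·13132+13068=118124  T[9][4]=8·6769+13132=67284
row 10: T[10][2]=9·109584+40320=1026576  T[10][3]=9·118124+109584=1172700  T[10][4]=9·67284+118124=723680
Read c(10,2) = 1026576, c(10,3) = 1172700, c(10,4) = 723680.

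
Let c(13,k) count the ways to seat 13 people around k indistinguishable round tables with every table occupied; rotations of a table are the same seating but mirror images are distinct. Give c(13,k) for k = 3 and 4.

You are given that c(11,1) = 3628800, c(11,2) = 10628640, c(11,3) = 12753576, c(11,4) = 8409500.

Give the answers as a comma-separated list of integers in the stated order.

1931559552, 1414014888

[12] T[12,2]:11*10628640+3628800=120543840 · T[12,3]:11*12753576+10628640=150917976 · T[12,4]:11*8409500+12753576=105258076
[13] T[13,3]:12*150917976+120543840=1931559552 · T[13,4]:12*105258076+150917976=1414014888
Read c(13,3) = 1931559552, c(13,4) = 1414014888.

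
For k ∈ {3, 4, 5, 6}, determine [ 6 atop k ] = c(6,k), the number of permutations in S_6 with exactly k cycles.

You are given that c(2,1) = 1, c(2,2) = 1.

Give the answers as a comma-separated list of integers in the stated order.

row 3: T[3][1]=2·1+0=2  T[3][2]=2·1+1=3  T[3][3]=2·0+1=1
row 4: T[4][1]=3·2+0=6  T[4][2]=3·3+2=11  T[4][3]=3·1+3=6  T[4][4]=3·0+1=1
row 5: T[5][2]=4·11+6=50  T[5][3]=4·6+11=35  T[5][4]=4·1+6=10  T[5][5]=4·0+1=1
row 6: T[6][3]=5·35+50=225  T[6][4]=5·10+35=85  T[6][5]=5·1+10=15  T[6][6]=5·0+1=1
Read c(6,3) = 225, c(6,4) = 85, c(6,5) = 15, c(6,6) = 1.

225, 85, 15, 1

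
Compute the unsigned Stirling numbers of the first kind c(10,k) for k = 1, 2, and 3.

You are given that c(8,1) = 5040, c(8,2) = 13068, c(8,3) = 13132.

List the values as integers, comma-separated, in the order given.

362880, 1026576, 1172700

@9  (9,1):5040·8+0→40320, (9,2):13068·8+5040→109584, (9,3):13132·8+13068→118124
@10  (10,1):40320·9+0→362880, (10,2):109584·9+40320→1026576, (10,3):118124·9+109584→1172700
Read c(10,1) = 362880, c(10,2) = 1026576, c(10,3) = 1172700.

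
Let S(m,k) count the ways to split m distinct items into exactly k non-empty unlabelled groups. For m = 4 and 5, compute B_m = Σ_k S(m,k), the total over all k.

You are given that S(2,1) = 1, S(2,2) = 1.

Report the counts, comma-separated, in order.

15, 52

r3: T_3,1=1×1+0=1; T_3,2=2×1+1=3; T_3,3=3×0+1=1
r4: T_4,1=1×1+0=1; T_4,2=2×3+1=7; T_4,3=3×1+3=6; T_4,4=4×0+1=1
r5: T_5,1=1×1+0=1; T_5,2=2×7+1=15; T_5,3=3×6+7=25; T_5,4=4×1+6=10; T_5,5=5×0+1=1
B_4 = ΣS(4,k) = 1+7+6+1 = 15
B_5 = ΣS(5,k) = 1+15+25+10+1 = 52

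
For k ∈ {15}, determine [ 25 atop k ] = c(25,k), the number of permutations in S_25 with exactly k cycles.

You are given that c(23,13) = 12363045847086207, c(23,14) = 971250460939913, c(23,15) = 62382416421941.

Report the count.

92446911376173550

@24  (24,14):971250460939913·23+12363045847086207→34701806448704206, (24,15):62382416421941·23+971250460939913→2406046038644556
@25  (25,15):2406046038644556·24+34701806448704206→92446911376173550
Read c(25,15) = 92446911376173550.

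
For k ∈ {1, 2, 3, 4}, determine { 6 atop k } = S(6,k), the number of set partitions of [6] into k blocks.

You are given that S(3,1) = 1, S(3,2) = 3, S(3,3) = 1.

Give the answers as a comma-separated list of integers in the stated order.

1, 31, 90, 65

i=4: T(4,1)=0+1·1=1 | T(4,2)=1+2·3=7 | T(4,3)=3+3·1=6 | T(4,4)=1+4·0=1
i=5: T(5,1)=0+1·1=1 | T(5,2)=1+2·7=15 | T(5,3)=7+3·6=25 | T(5,4)=6+4·1=10
i=6: T(6,1)=0+1·1=1 | T(6,2)=1+2·15=31 | T(6,3)=15+3·25=90 | T(6,4)=25+4·10=65
Read S(6,1) = 1, S(6,2) = 31, S(6,3) = 90, S(6,4) = 65.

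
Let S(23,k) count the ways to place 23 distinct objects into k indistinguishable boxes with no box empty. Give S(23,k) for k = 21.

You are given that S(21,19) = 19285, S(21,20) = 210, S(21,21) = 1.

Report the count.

[22] T[22,20]:20*210+19285=23485 · T[22,21]:21*1+210=231
[23] T[23,21]:21*231+23485=28336
Read S(23,21) = 28336.

28336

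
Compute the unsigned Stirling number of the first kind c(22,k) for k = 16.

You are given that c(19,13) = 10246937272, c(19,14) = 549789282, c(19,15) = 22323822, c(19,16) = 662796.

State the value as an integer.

@20  (20,14):549789282·19+10246937272→20692933630, (20,15):22323822·19+549789282→973941900, (20,16):662796·19+22323822→34916946
@21  (21,15):973941900·20+20692933630→40171771630, (21,16):34916946·20+973941900→1672280820
@22  (22,16):1672280820·21+40171771630→75289668850
Read c(22,16) = 75289668850.

75289668850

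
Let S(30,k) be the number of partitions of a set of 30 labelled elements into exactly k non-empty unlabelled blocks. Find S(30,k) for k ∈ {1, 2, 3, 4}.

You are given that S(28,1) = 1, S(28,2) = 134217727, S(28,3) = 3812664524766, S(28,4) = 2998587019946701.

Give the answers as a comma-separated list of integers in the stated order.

row 29: T[29][1]=1·1+0=1  T[29][2]=2·134217727+1=268435455  T[29][3]=3·3812664524766+134217727=11438127792025  T[29][4]=4·2998587019946701+3812664524766=11998160744311570
row 30: T[30][1]=1·1+0=1  T[30][2]=2·268435455+1=536870911  T[30][3]=3·11438127792025+268435455=34314651811530  T[30][4]=4·11998160744311570+11438127792025=48004081105038305
Read S(30,1) = 1, S(30,2) = 536870911, S(30,3) = 34314651811530, S(30,4) = 48004081105038305.

1, 536870911, 34314651811530, 48004081105038305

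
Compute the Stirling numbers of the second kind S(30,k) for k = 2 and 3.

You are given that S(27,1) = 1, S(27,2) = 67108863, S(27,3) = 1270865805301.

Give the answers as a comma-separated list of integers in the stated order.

536870911, 34314651811530

row 28: T[28][1]=1·1+0=1  T[28][2]=2·67108863+1=134217727  T[28][3]=3·1270865805301+67108863=3812664524766
row 29: T[29][1]=1·1+0=1  T[29][2]=2·134217727+1=268435455  T[29][3]=3·3812664524766+134217727=11438127792025
row 30: T[30][2]=2·268435455+1=536870911  T[30][3]=3·11438127792025+268435455=34314651811530
Read S(30,2) = 536870911, S(30,3) = 34314651811530.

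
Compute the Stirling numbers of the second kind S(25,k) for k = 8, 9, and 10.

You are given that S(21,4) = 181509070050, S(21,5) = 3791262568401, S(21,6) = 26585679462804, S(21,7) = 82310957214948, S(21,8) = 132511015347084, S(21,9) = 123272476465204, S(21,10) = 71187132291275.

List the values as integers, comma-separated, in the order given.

690223721118368580, 1167921451092973005, 1203163392175387500

@22  (22,5):3791262568401·5+181509070050→19137821912055, (22,6):26585679462804·6+3791262568401→163305339345225, (22,7):82310957214948·7+26585679462804→602762379967440, (22,8):132511015347084·8+82310957214948→1142399079991620, (22,9):123272476465204·9+132511015347084→1241963303533920, (22,10):71187132291275·10+123272476465204→835143799377954
@23  (23,6):163305339345225·6+19137821912055→998969857983405, (23,7):602762379967440·7+163305339345225→4382641999117305, (23,8):1142399079991620·8+602762379967440→9741955019900400, (23,9):1241963303533920·9+1142399079991620→12320068811796900, (23,10):835143799377954·10+1241963303533920→9593401297313460
@24  (24,7):4382641999117305·7+998969857983405→31677463851804540, (24,8):9741955019900400·8+4382641999117305→82318282158320505, (24,9):12320068811796900·9+9741955019900400→120622574326072500, (24,10):9593401297313460·10+12320068811796900→108254081784931500
@25  (25,8):82318282158320505·8+31677463851804540→690223721118368580, (25,9):120622574326072500·9+82318282158320505→1167921451092973005, (25,10):108254081784931500·10+120622574326072500→1203163392175387500
Read S(25,8) = 690223721118368580, S(25,9) = 1167921451092973005, S(25,10) = 1203163392175387500.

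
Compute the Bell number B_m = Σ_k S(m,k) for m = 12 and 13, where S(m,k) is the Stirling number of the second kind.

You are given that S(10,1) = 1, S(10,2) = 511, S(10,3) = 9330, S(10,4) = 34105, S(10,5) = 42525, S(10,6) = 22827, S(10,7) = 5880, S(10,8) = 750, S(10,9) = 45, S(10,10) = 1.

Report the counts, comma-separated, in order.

4213597, 27644437

[11] T[11,1]:1*1+0=1 · T[11,2]:2*511+1=1023 · T[11,3]:3*9330+511=28501 · T[11,4]:4*34105+9330=145750 · T[11,5]:5*42525+34105=246730 · T[11,6]:6*22827+42525=179487 · T[11,7]:7*5880+22827=63987 · T[11,8]:8*750+5880=11880 · T[11,9]:9*45+750=1155 · T[11,10]:10*1+45=55 · T[11,11]:11*0+1=1
[12] T[12,1]:1*1+0=1 · T[12,2]:2*1023+1=2047 · T[12,3]:3*28501+1023=86526 · T[12,4]:4*145750+28501=611501 · T[12,5]:5*246730+145750=1379400 · T[12,6]:6*179487+246730=1323652 · T[12,7]:7*63987+179487=627396 · T[12,8]:8*11880+63987=159027 · T[12,9]:9*1155+11880=22275 · T[12,10]:10*55+1155=1705 · T[12,11]:11*1+55=66 · T[12,12]:12*0+1=1
[13] T[13,1]:1*1+0=1 · T[13,2]:2*2047+1=4095 · T[13,3]:3*86526+2047=261625 · T[13,4]:4*611501+86526=2532530 · T[13,5]:5*1379400+611501=7508501 · T[13,6]:6*1323652+1379400=9321312 · T[13,7]:7*627396+1323652=5715424 · T[13,8]:8*159027+627396=1899612 · T[13,9]:9*22275+159027=359502 · T[13,10]:10*1705+22275=39325 · T[13,11]:11*66+1705=2431 · T[13,12]:12*1+66=78 · T[13,13]:13*0+1=1
B_12 = ΣS(12,k) = 1+2047+86526+611501+1379400+1323652+627396+159027+22275+1705+66+1 = 4213597
B_13 = ΣS(13,k) = 1+4095+261625+2532530+7508501+9321312+5715424+1899612+359502+39325+2431+78+1 = 27644437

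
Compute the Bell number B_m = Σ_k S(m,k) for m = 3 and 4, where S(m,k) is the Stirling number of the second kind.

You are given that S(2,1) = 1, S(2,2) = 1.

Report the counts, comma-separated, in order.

[3] T[3,1]:1*1+0=1 · T[3,2]:2*1+1=3 · T[3,3]:3*0+1=1
[4] T[4,1]:1*1+0=1 · T[4,2]:2*3+1=7 · T[4,3]:3*1+3=6 · T[4,4]:4*0+1=1
B_3 = ΣS(3,k) = 1+3+1 = 5
B_4 = ΣS(4,k) = 1+7+6+1 = 15

5, 15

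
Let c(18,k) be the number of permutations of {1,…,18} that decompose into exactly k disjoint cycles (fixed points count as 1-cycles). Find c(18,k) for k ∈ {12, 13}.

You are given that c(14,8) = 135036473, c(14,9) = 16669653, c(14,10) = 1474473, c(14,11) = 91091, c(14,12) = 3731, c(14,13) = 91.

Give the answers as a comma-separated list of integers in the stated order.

4853222764, 299650806

i=15: T(15,9)=135036473+14·16669653=368411615 | T(15,10)=16669653+14·1474473=37312275 | T(15,11)=1474473+14·91091=2749747 | T(15,12)=91091+14·3731=143325 | T(15,13)=3731+14·91=5005
i=16: T(16,10)=368411615+15·37312275=928095740 | T(16,11)=37312275+15·2749747=78558480 | T(16,12)=2749747+15·143325=4899622 | T(16,13)=143325+15·5005=218400
i=17: T(17,11)=928095740+16·78558480=2185031420 | T(17,12)=78558480+16·4899622=156952432 | T(17,13)=4899622+16·218400=8394022
i=18: T(18,12)=2185031420+17·156952432=4853222764 | T(18,13)=156952432+17·8394022=299650806
Read c(18,12) = 4853222764, c(18,13) = 299650806.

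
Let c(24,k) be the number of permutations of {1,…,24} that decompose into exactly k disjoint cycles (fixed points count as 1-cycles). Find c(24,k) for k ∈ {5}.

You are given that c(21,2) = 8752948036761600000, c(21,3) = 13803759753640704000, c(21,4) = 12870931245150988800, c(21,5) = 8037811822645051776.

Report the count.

row 22: T[22][3]=21·13803759753640704000+8752948036761600000=298631902863216384000  T[22][4]=21·12870931245150988800+13803759753640704000=284093315901811468800  T[22][5]=21·8037811822645051776+12870931245150988800=181664979520697076096
row 23: T[23][4]=22·284093315901811468800+298631902863216384000=6548684852703068697600  T[23][5]=22·181664979520697076096+284093315901811468800=4280722865357147142912
row 24: T[24][5]=23·4280722865357147142912+6548684852703068697600=105005310755917452984576
Read c(24,5) = 105005310755917452984576.

105005310755917452984576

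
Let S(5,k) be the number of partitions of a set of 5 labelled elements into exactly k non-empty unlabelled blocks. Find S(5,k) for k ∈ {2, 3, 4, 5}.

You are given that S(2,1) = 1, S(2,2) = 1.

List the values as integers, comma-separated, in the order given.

r3: T_3,1=1×1+0=1; T_3,2=2×1+1=3; T_3,3=3×0+1=1
r4: T_4,1=1×1+0=1; T_4,2=2×3+1=7; T_4,3=3×1+3=6; T_4,4=4×0+1=1
r5: T_5,2=2×7+1=15; T_5,3=3×6+7=25; T_5,4=4×1+6=10; T_5,5=5×0+1=1
Read S(5,2) = 15, S(5,3) = 25, S(5,4) = 10, S(5,5) = 1.

15, 25, 10, 1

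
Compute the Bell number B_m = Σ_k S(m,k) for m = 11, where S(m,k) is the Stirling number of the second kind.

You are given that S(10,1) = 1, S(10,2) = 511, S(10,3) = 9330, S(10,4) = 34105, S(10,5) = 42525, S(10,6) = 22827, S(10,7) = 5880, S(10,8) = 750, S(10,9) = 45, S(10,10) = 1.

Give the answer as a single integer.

r11: T_11,1=1×1+0=1; T_11,2=2×511+1=1023; T_11,3=3×9330+511=28501; T_11,4=4×34105+9330=145750; T_11,5=5×42525+34105=246730; T_11,6=6×22827+42525=179487; T_11,7=7×5880+22827=63987; T_11,8=8×750+5880=11880; T_11,9=9×45+750=1155; T_11,10=10×1+45=55; T_11,11=11×0+1=1
B_11 = ΣS(11,k) = 1+1023+28501+145750+246730+179487+63987+11880+1155+55+1 = 678570

678570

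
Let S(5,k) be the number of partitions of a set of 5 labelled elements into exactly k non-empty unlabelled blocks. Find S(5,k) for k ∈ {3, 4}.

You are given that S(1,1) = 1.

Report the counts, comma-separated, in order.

[2] T[2,1]:1*1+0=1 · T[2,2]:2*0+1=1
[3] T[3,1]:1*1+0=1 · T[3,2]:2*1+1=3 · T[3,3]:3*0+1=1
[4] T[4,2]:2*3+1=7 · T[4,3]:3*1+3=6 · T[4,4]:4*0+1=1
[5] T[5,3]:3*6+7=25 · T[5,4]:4*1+6=10
Read S(5,3) = 25, S(5,4) = 10.

25, 10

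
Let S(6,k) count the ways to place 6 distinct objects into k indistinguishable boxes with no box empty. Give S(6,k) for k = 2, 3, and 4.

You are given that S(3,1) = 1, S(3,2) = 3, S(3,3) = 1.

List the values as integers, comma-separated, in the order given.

31, 90, 65

[4] T[4,1]:1*1+0=1 · T[4,2]:2*3+1=7 · T[4,3]:3*1+3=6 · T[4,4]:4*0+1=1
[5] T[5,1]:1*1+0=1 · T[5,2]:2*7+1=15 · T[5,3]:3*6+7=25 · T[5,4]:4*1+6=10
[6] T[6,2]:2*15+1=31 · T[6,3]:3*25+15=90 · T[6,4]:4*10+25=65
Read S(6,2) = 31, S(6,3) = 90, S(6,4) = 65.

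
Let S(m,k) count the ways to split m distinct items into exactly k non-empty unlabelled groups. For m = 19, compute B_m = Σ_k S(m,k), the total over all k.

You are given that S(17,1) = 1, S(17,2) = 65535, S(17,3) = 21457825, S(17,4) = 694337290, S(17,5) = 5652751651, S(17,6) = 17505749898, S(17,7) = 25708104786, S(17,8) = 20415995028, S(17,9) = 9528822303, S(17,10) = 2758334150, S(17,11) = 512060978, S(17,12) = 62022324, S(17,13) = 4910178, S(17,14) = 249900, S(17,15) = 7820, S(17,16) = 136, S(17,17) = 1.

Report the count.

5832742205057

[18] T[18,1]:1*1+0=1 · T[18,2]:2*65535+1=131071 · T[18,3]:3*21457825+65535=64439010 · T[18,4]:4*694337290+21457825=2798806985 · T[18,5]:5*5652751651+694337290=28958095545 · T[18,6]:6*17505749898+5652751651=110687251039 · T[18,7]:7*25708104786+17505749898=197462483400 · T[18,8]:8*20415995028+25708104786=189036065010 · T[18,9]:9*9528822303+20415995028=106175395755 · T[18,10]:10*2758334150+9528822303=37112163803 · T[18,11]:11*512060978+2758334150=8391004908 · T[18,12]:12*62022324+512060978=1256328866 · T[18,13]:13*4910178+62022324=125854638 · T[18,14]:14*249900+4910178=8408778 · T[18,15]:15*7820+249900=367200 · T[18,16]:16*136+7820=9996 · T[18,17]:17*1+136=153 · T[18,18]:18*0+1=1
[19] T[19,1]:1*1+0=1 · T[19,2]:2*131071+1=262143 · T[19,3]:3*64439010+131071=193448101 · T[19,4]:4*2798806985+64439010=11259666950 · T[19,5]:5*28958095545+2798806985=147589284710 · T[19,6]:6*110687251039+28958095545=693081601779 · T[19,7]:7*197462483400+110687251039=1492924634839 · T[19,8]:8*189036065010+197462483400=1709751003480 · T[19,9]:9*106175395755+189036065010=1144614626805 · T[19,10]:10*37112163803+106175395755=477297033785 · T[19,11]:11*8391004908+37112163803=129413217791 · T[19,12]:12*1256328866+8391004908=23466951300 · T[19,13]:13*125854638+1256328866=2892439160 · T[19,14]:14*8408778+125854638=243577530 · T[19,15]:15*367200+8408778=13916778 · T[19,16]:16*9996+367200=527136 · T[19,17]:17*153+9996=12597 · T[19,18]:18*1+153=171 · T[19,19]:19*0+1=1
B_19 = ΣS(19,k) = 1+262143+193448101+11259666950+147589284710+693081601779+1492924634839+1709751003480+1144614626805+477297033785+129413217791+23466951300+2892439160+243577530+13916778+527136+12597+171+1 = 5832742205057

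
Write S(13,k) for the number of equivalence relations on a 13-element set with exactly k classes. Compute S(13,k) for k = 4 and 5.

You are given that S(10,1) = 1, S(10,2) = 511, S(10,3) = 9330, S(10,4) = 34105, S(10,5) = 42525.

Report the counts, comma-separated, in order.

row 11: T[11][2]=2·511+1=1023  T[11][3]=3·9330+511=28501  T[11][4]=4·34105+9330=145750  T[11][5]=5·42525+34105=246730
row 12: T[12][3]=3·28501+1023=86526  T[12][4]=4·145750+28501=611501  T[12][5]=5·246730+145750=1379400
row 13: T[13][4]=4·611501+86526=2532530  T[13][5]=5·1379400+611501=7508501
Read S(13,4) = 2532530, S(13,5) = 7508501.

2532530, 7508501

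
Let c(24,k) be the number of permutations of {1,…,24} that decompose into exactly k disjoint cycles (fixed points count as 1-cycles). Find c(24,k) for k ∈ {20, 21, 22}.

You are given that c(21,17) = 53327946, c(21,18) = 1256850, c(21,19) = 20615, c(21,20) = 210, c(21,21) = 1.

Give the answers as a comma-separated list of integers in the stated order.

168423871, 2932776, 35926

[22] T[22,18]:21*1256850+53327946=79721796 · T[22,19]:21*20615+1256850=1689765 · T[22,20]:21*210+20615=25025 · T[22,21]:21*1+210=231 · T[22,22]:21*0+1=1
[23] T[23,19]:22*1689765+79721796=116896626 · T[23,20]:22*25025+1689765=2240315 · T[23,21]:22*231+25025=30107 · T[23,22]:22*1+231=253
[24] T[24,20]:23*2240315+116896626=168423871 · T[24,21]:23*30107+2240315=2932776 · T[24,22]:23*253+30107=35926
Read c(24,20) = 168423871, c(24,21) = 2932776, c(24,22) = 35926.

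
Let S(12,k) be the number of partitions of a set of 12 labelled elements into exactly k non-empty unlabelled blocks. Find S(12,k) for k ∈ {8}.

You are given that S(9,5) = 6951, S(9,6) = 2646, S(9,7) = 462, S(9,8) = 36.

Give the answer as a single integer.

r10: T_10,6=6×2646+6951=22827; T_10,7=7×462+2646=5880; T_10,8=8×36+462=750
r11: T_11,7=7×5880+22827=63987; T_11,8=8×750+5880=11880
r12: T_12,8=8×11880+63987=159027
Read S(12,8) = 159027.

159027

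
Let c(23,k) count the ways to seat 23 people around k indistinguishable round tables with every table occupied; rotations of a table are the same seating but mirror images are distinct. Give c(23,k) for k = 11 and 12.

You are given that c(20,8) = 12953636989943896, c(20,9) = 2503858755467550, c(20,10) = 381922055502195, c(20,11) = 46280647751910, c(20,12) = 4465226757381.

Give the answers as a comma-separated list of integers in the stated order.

1103230881185949736, 129006659818331295

row 21: T[21][9]=20·2503858755467550+12953636989943896=63030812099294896  T[21][10]=20·381922055502195+2503858755467550=10142299865511450  T[21][11]=20·46280647751910+381922055502195=1307535010540395  T[21][12]=20·4465226757381+46280647751910=135585182899530
row 22: T[22][10]=21·10142299865511450+63030812099294896=276019109275035346  T[22][11]=21·1307535010540395+10142299865511450=37600535086859745  T[22][12]=21·135585182899530+1307535010540395=4154823851430525
row 23: T[23][11]=22·37600535086859745+276019109275035346=1103230881185949736  T[23][12]=22·4154823851430525+37600535086859745=129006659818331295
Read c(23,11) = 1103230881185949736, c(23,12) = 129006659818331295.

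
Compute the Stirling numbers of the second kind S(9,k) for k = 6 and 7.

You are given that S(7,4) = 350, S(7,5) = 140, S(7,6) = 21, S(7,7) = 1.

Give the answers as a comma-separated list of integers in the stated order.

i=8: T(8,5)=350+5·140=1050 | T(8,6)=140+6·21=266 | T(8,7)=21+7·1=28
i=9: T(9,6)=1050+6·266=2646 | T(9,7)=266+7·28=462
Read S(9,6) = 2646, S(9,7) = 462.

2646, 462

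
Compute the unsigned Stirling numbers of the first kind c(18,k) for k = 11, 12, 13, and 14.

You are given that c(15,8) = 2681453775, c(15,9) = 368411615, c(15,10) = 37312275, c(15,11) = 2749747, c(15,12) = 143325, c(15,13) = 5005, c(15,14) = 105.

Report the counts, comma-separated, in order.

r16: T_16,9=15×368411615+2681453775=8207628000; T_16,10=15×37312275+368411615=928095740; T_16,11=15×2749747+37312275=78558480; T_16,12=15×143325+2749747=4899622; T_16,13=15×5005+143325=218400; T_16,14=15×105+5005=6580
r17: T_17,10=16×928095740+8207628000=23057159840; T_17,11=16×78558480+928095740=2185031420; T_17,12=16×4899622+78558480=156952432; T_17,13=16×218400+4899622=8394022; T_17,14=16×6580+218400=323680
r18: T_18,11=17×2185031420+23057159840=60202693980; T_18,12=17×156952432+2185031420=4853222764; T_18,13=17×8394022+156952432=299650806; T_18,14=17×323680+8394022=13896582
Read c(18,11) = 60202693980, c(18,12) = 4853222764, c(18,13) = 299650806, c(18,14) = 13896582.

60202693980, 4853222764, 299650806, 13896582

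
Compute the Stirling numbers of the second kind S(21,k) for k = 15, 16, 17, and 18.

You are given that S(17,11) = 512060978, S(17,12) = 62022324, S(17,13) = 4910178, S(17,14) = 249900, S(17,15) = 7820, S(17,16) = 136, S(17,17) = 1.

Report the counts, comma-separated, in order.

[18] T[18,12]:12*62022324+512060978=1256328866 · T[18,13]:13*4910178+62022324=125854638 · T[18,14]:14*249900+4910178=8408778 · T[18,15]:15*7820+249900=367200 · T[18,16]:16*136+7820=9996 · T[18,17]:17*1+136=153 · T[18,18]:18*0+1=1
[19] T[19,13]:13*125854638+1256328866=2892439160 · T[19,14]:14*8408778+125854638=243577530 · T[19,15]:15*367200+8408778=13916778 · T[19,16]:16*9996+367200=527136 · T[19,17]:17*153+9996=12597 · T[19,18]:18*1+153=171
[20] T[20,14]:14*243577530+2892439160=6302524580 · T[20,15]:15*13916778+243577530=452329200 · T[20,16]:16*527136+13916778=22350954 · T[20,17]:17*12597+527136=741285 · T[20,18]:18*171+12597=15675
[21] T[21,15]:15*452329200+6302524580=13087462580 · T[21,16]:16*22350954+452329200=809944464 · T[21,17]:17*741285+22350954=34952799 · T[21,18]:18*15675+741285=1023435
Read S(21,15) = 13087462580, S(21,16) = 809944464, S(21,17) = 34952799, S(21,18) = 1023435.

13087462580, 809944464, 34952799, 1023435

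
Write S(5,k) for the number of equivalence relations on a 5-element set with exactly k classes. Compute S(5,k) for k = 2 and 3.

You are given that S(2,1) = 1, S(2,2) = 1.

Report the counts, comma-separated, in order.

row 3: T[3][1]=1·1+0=1  T[3][2]=2·1+1=3  T[3][3]=3·0+1=1
row 4: T[4][1]=1·1+0=1  T[4][2]=2·3+1=7  T[4][3]=3·1+3=6
row 5: T[5][2]=2·7+1=15  T[5][3]=3·6+7=25
Read S(5,2) = 15, S(5,3) = 25.

15, 25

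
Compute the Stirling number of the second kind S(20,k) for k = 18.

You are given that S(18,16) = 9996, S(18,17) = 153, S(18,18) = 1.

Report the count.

15675

@19  (19,17):153·17+9996→12597, (19,18):1·18+153→171
@20  (20,18):171·18+12597→15675
Read S(20,18) = 15675.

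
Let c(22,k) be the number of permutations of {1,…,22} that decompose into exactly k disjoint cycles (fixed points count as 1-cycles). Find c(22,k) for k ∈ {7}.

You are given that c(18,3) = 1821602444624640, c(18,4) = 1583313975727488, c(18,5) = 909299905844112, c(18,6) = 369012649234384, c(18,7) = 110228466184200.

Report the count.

28939583397335447760

i=19: T(19,4)=1821602444624640+18·1583313975727488=30321254007719424 | T(19,5)=1583313975727488+18·909299905844112=17950712280921504 | T(19,6)=909299905844112+18·369012649234384=7551527592063024 | T(19,7)=369012649234384+18·110228466184200=2353125040549984
i=20: T(20,5)=30321254007719424+19·17950712280921504=371384787345228000 | T(20,6)=17950712280921504+19·7551527592063024=161429736530118960 | T(20,7)=7551527592063024+19·2353125040549984=52260903362512720
i=21: T(21,6)=371384787345228000+20·161429736530118960=3599979517947607200 | T(21,7)=161429736530118960+20·52260903362512720=1206647803780373360
i=22: T(22,7)=3599979517947607200+21·1206647803780373360=28939583397335447760
Read c(22,7) = 28939583397335447760.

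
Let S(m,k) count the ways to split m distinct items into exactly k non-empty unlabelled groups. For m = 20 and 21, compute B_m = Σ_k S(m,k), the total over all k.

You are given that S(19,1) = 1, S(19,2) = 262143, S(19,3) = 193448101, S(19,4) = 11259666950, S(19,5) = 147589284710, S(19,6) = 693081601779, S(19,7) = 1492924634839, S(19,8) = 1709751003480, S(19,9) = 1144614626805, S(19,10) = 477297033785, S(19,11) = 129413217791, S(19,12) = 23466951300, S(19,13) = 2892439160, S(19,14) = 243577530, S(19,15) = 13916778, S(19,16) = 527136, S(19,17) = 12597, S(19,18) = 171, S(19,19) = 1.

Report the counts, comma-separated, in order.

@20  (20,1):1·1+0→1, (20,2):262143·2+1→524287, (20,3):193448101·3+262143→580606446, (20,4):11259666950·4+193448101→45232115901, (20,5):147589284710·5+11259666950→749206090500, (20,6):693081601779·6+147589284710→4306078895384, (20,7):1492924634839·7+693081601779→11143554045652, (20,8):1709751003480·8+1492924634839→15170932662679, (20,9):1144614626805·9+1709751003480→12011282644725, (20,10):477297033785·10+1144614626805→5917584964655, (20,11):129413217791·11+477297033785→1900842429486, (20,12):23466951300·12+129413217791→411016633391, (20,13):2892439160·13+23466951300→61068660380, (20,14):243577530·14+2892439160→6302524580, (20,15):13916778·15+243577530→452329200, (20,16):527136·16+13916778→22350954, (20,17):12597·17+527136→741285, (20,18):171·18+12597→15675, (20,19):1·19+171→190, (20,20):0·20+1→1
@21  (21,1):1·1+0→1, (21,2):524287·2+1→1048575, (21,3):580606446·3+524287→1742343625, (21,4):45232115901·4+580606446→181509070050, (21,5):749206090500·5+45232115901→3791262568401, (21,6):4306078895384·6+749206090500→26585679462804, (21,7):11143554045652·7+4306078895384→82310957214948, (21,8):15170932662679·8+11143554045652→132511015347084, (21,9):12011282644725·9+15170932662679→123272476465204, (21,10):5917584964655·10+12011282644725→71187132291275, (21,11):1900842429486·11+5917584964655→26826851689001, (21,12):411016633391·12+1900842429486→6833042030178, (21,13):61068660380·13+411016633391→1204909218331, (21,14):6302524580·14+61068660380→149304004500, (21,15):452329200·15+6302524580→13087462580, (21,16):22350954·16+452329200→809944464, (21,17):741285·17+22350954→34952799, (21,18):15675·18+741285→1023435, (21,19):190·19+15675→19285, (21,20):1·20+190→210, (21,21):0·21+1→1
B_20 = ΣS(20,k) = 1+524287+580606446+45232115901+749206090500+4306078895384+11143554045652+15170932662679+12011282644725+5917584964655+1900842429486+411016633391+61068660380+6302524580+452329200+22350954+741285+15675+190+1 = 51724158235372
B_21 = ΣS(21,k) = 1+1048575+1742343625+181509070050+3791262568401+26585679462804+82310957214948+132511015347084+123272476465204+71187132291275+26826851689001+6833042030178+1204909218331+149304004500+13087462580+809944464+34952799+1023435+19285+210+1 = 474869816156751

51724158235372, 474869816156751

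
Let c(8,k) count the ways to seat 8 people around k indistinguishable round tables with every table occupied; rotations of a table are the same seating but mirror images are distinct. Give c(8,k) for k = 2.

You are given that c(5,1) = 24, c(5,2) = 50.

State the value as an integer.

r6: T_6,1=5×24+0=120; T_6,2=5×50+24=274
r7: T_7,1=6×120+0=720; T_7,2=6×274+120=1764
r8: T_8,2=7×1764+720=13068
Read c(8,2) = 13068.

13068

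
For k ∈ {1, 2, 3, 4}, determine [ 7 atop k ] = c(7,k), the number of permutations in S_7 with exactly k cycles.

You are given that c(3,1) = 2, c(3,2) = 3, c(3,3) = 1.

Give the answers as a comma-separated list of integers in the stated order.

[4] T[4,1]:3*2+0=6 · T[4,2]:3*3+2=11 · T[4,3]:3*1+3=6 · T[4,4]:3*0+1=1
[5] T[5,1]:4*6+0=24 · T[5,2]:4*11+6=50 · T[5,3]:4*6+11=35 · T[5,4]:4*1+6=10
[6] T[6,1]:5*24+0=120 · T[6,2]:5*50+24=274 · T[6,3]:5*35+50=225 · T[6,4]:5*10+35=85
[7] T[7,1]:6*120+0=720 · T[7,2]:6*274+120=1764 · T[7,3]:6*225+274=1624 · T[7,4]:6*85+225=735
Read c(7,1) = 720, c(7,2) = 1764, c(7,3) = 1624, c(7,4) = 735.

720, 1764, 1624, 735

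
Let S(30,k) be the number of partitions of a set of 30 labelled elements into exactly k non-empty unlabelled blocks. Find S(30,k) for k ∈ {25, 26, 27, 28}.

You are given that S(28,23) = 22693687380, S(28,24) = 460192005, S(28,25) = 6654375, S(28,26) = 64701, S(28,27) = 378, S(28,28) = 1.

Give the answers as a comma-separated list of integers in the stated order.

@29  (29,24):460192005·24+22693687380→33738295500, (29,25):6654375·25+460192005→626551380, (29,26):64701·26+6654375→8336601, (29,27):378·27+64701→74907, (29,28):1·28+378→406
@30  (30,25):626551380·25+33738295500→49402080000, (30,26):8336601·26+626551380→843303006, (30,27):74907·27+8336601→10359090, (30,28):406·28+74907→86275
Read S(30,25) = 49402080000, S(30,26) = 843303006, S(30,27) = 10359090, S(30,28) = 86275.

49402080000, 843303006, 10359090, 86275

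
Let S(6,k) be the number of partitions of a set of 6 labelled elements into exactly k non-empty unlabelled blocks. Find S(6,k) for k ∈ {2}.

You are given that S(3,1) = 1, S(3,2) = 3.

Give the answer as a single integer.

31

i=4: T(4,1)=0+1·1=1 | T(4,2)=1+2·3=7
i=5: T(5,1)=0+1·1=1 | T(5,2)=1+2·7=15
i=6: T(6,2)=1+2·15=31
Read S(6,2) = 31.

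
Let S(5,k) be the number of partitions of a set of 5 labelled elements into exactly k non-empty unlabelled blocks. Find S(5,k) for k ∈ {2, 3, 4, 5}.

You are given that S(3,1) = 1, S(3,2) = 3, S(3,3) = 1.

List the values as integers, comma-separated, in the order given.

15, 25, 10, 1

@4  (4,1):1·1+0→1, (4,2):3·2+1→7, (4,3):1·3+3→6, (4,4):0·4+1→1
@5  (5,2):7·2+1→15, (5,3):6·3+7→25, (5,4):1·4+6→10, (5,5):0·5+1→1
Read S(5,2) = 15, S(5,3) = 25, S(5,4) = 10, S(5,5) = 1.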